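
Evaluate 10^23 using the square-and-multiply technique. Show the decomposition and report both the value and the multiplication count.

Computing 10^23 by squaring (build up from 10^1; each line after the first costs one multiplication):

10^1 = 10
10^2 = (10^1)^2 = 10^2 = 100
10^4 = (10^2)^2 = 100^2 = 10000
10^5 = 10 * 10^4 = 10 * 10000 = 100000
10^10 = (10^5)^2 = 100000^2 = 10000000000
10^11 = 10 * 10^10 = 10 * 10000000000 = 100000000000
10^22 = (10^11)^2 = 100000000000^2 = 10000000000000000000000
10^23 = 10 * 10^22 = 10 * 10000000000000000000000 = 100000000000000000000000

Result: 100000000000000000000000
Multiplications needed: 7 (7 lines after 10^1)

10^23 = 100000000000000000000000. Using exponentiation by squaring, this requires 7 multiplications. The key idea: if the exponent is even, square the half-power; if odd, multiply by the base once.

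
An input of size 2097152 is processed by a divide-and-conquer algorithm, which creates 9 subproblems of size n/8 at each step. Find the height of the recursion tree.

For divide and conquer with division factor 8:

Problem sizes at each level:
Level 0: 2097152
Level 1: 262144
Level 2: 32768
Level 3: 4096
Level 4: 512
Level 5: 64
Level 6: 8
Level 7: 1

The root is level 0 and the size-1 base case is level 7 (the tree spans levels 0 through 7, i.e. 8 levels counting the root), so the depth is the number of divisions: log_8(2097152) = 7

The recursion tree depth is log_8(2097152) = 7. At each level, the problem size is divided by 8, so it takes 7 divisions to reduce to a base case of size 1. The algorithm makes 9 recursive calls at each level.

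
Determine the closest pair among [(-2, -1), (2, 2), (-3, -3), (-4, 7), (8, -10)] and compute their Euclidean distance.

Computing all pairwise distances among 5 points:

d((-2, -1), (2, 2)) = 5.0
d((-2, -1), (-3, -3)) = 2.2361 <-- minimum
d((-2, -1), (-4, 7)) = 8.2462
d((-2, -1), (8, -10)) = 13.4536
d((2, 2), (-3, -3)) = 7.0711
d((2, 2), (-4, 7)) = 7.8102
d((2, 2), (8, -10)) = 13.4164
d((-3, -3), (-4, 7)) = 10.0499
d((-3, -3), (8, -10)) = 13.0384
d((-4, 7), (8, -10)) = 20.8087

Closest pair: (-2, -1) and (-3, -3) with distance 2.2361

The closest pair is (-2, -1) and (-3, -3) with Euclidean distance 2.2361. For 5 points, brute-force pairwise comparison is shown above. For large n, the divide-and-conquer algorithm (sort by x, recurse on halves, check the dividing strip) achieves O(n log n).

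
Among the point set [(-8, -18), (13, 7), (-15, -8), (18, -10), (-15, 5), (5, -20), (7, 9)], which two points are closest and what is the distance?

Computing all pairwise distances among 7 points:

d((-8, -18), (13, 7)) = 32.6497
d((-8, -18), (-15, -8)) = 12.2066
d((-8, -18), (18, -10)) = 27.2029
d((-8, -18), (-15, 5)) = 24.0416
d((-8, -18), (5, -20)) = 13.1529
d((-8, -18), (7, 9)) = 30.8869
d((13, 7), (-15, -8)) = 31.7648
d((13, 7), (18, -10)) = 17.72
d((13, 7), (-15, 5)) = 28.0713
d((13, 7), (5, -20)) = 28.1603
d((13, 7), (7, 9)) = 6.3246 <-- minimum
d((-15, -8), (18, -10)) = 33.0606
d((-15, -8), (-15, 5)) = 13.0
d((-15, -8), (5, -20)) = 23.3238
d((-15, -8), (7, 9)) = 27.8029
d((18, -10), (-15, 5)) = 36.2491
d((18, -10), (5, -20)) = 16.4012
d((18, -10), (7, 9)) = 21.9545
d((-15, 5), (5, -20)) = 32.0156
d((-15, 5), (7, 9)) = 22.3607
d((5, -20), (7, 9)) = 29.0689

Closest pair: (13, 7) and (7, 9) with distance 6.3246

The closest pair is (13, 7) and (7, 9) with Euclidean distance 6.3246. For 7 points, brute-force pairwise comparison is shown above. For large n, the divide-and-conquer algorithm (sort by x, recurse on halves, check the dividing strip) achieves O(n log n).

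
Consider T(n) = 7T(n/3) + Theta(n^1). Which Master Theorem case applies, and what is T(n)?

Master Theorem for T(n) = 7T(n/3) + O(n^1):

a = 7, b = 3, c = 1
log_b(a) = log_3(7) = 1.7712

Case 1: c = 1 < log_3(7) = 1.7712
T(n) = O(n^(log_3 7))

For T(n) = 7T(n/3) + O(n^1): log_3(7) = 1.7712. This is Case 1 of the Master Theorem (c < log_b(a), work dominated by leaves), giving O(n^(log_3 7)).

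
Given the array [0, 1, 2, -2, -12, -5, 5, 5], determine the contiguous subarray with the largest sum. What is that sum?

Using Kadane's algorithm on [0, 1, 2, -2, -12, -5, 5, 5]:

Scanning through the array:
Position 1 (value 1): max_ending_here = 1, max_so_far = 1
Position 2 (value 2): max_ending_here = 3, max_so_far = 3
Position 3 (value -2): max_ending_here = 1, max_so_far = 3
Position 4 (value -12): max_ending_here = -11, max_so_far = 3
Position 5 (value -5): max_ending_here = -5, max_so_far = 3
Position 6 (value 5): max_ending_here = 5, max_so_far = 5
Position 7 (value 5): max_ending_here = 10, max_so_far = 10

Maximum subarray: [5, 5]
Maximum sum: 10

The maximum subarray is [5, 5] with sum 10. This subarray runs from index 6 to index 7.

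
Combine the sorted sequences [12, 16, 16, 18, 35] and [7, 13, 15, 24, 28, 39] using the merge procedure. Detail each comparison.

Merging process:

Compare 12 vs 7: take 7 from right. Merged: [7]
Compare 12 vs 13: take 12 from left. Merged: [7, 12]
Compare 16 vs 13: take 13 from right. Merged: [7, 12, 13]
Compare 16 vs 15: take 15 from right. Merged: [7, 12, 13, 15]
Compare 16 vs 24: take 16 from left. Merged: [7, 12, 13, 15, 16]
Compare 16 vs 24: take 16 from left. Merged: [7, 12, 13, 15, 16, 16]
Compare 18 vs 24: take 18 from left. Merged: [7, 12, 13, 15, 16, 16, 18]
Compare 35 vs 24: take 24 from right. Merged: [7, 12, 13, 15, 16, 16, 18, 24]
Compare 35 vs 28: take 28 from right. Merged: [7, 12, 13, 15, 16, 16, 18, 24, 28]
Compare 35 vs 39: take 35 from left. Merged: [7, 12, 13, 15, 16, 16, 18, 24, 28, 35]
Append remaining from right: [39]. Merged: [7, 12, 13, 15, 16, 16, 18, 24, 28, 35, 39]

Final merged array: [7, 12, 13, 15, 16, 16, 18, 24, 28, 35, 39]
Total comparisons: 10

The merged array is [7, 12, 13, 15, 16, 16, 18, 24, 28, 35, 39], requiring 10 comparisons. The merge step runs in O(n) time where n is the total number of elements.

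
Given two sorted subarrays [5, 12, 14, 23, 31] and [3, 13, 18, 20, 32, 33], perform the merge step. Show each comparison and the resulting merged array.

Merging process:

Compare 5 vs 3: take 3 from right. Merged: [3]
Compare 5 vs 13: take 5 from left. Merged: [3, 5]
Compare 12 vs 13: take 12 from left. Merged: [3, 5, 12]
Compare 14 vs 13: take 13 from right. Merged: [3, 5, 12, 13]
Compare 14 vs 18: take 14 from left. Merged: [3, 5, 12, 13, 14]
Compare 23 vs 18: take 18 from right. Merged: [3, 5, 12, 13, 14, 18]
Compare 23 vs 20: take 20 from right. Merged: [3, 5, 12, 13, 14, 18, 20]
Compare 23 vs 32: take 23 from left. Merged: [3, 5, 12, 13, 14, 18, 20, 23]
Compare 31 vs 32: take 31 from left. Merged: [3, 5, 12, 13, 14, 18, 20, 23, 31]
Append remaining from right: [32, 33]. Merged: [3, 5, 12, 13, 14, 18, 20, 23, 31, 32, 33]

Final merged array: [3, 5, 12, 13, 14, 18, 20, 23, 31, 32, 33]
Total comparisons: 9

The merged array is [3, 5, 12, 13, 14, 18, 20, 23, 31, 32, 33], requiring 9 comparisons. The merge step runs in O(n) time where n is the total number of elements.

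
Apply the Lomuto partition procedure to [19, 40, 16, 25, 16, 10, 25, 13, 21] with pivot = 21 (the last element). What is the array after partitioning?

Lomuto partition with pivot = 21:

Initial array: [19, 40, 16, 25, 16, 10, 25, 13, 21]

arr[0]=19 <= 21: swap with position 0, array becomes [19, 40, 16, 25, 16, 10, 25, 13, 21]
arr[1]=40 > 21: no swap
arr[2]=16 <= 21: swap with position 1, array becomes [19, 16, 40, 25, 16, 10, 25, 13, 21]
arr[3]=25 > 21: no swap
arr[4]=16 <= 21: swap with position 2, array becomes [19, 16, 16, 25, 40, 10, 25, 13, 21]
arr[5]=10 <= 21: swap with position 3, array becomes [19, 16, 16, 10, 40, 25, 25, 13, 21]
arr[6]=25 > 21: no swap
arr[7]=13 <= 21: swap with position 4, array becomes [19, 16, 16, 10, 13, 25, 25, 40, 21]

Place pivot at position 5: [19, 16, 16, 10, 13, 21, 25, 40, 25]
Pivot position: 5

After partitioning with pivot 21, the array becomes [19, 16, 16, 10, 13, 21, 25, 40, 25]. The pivot is placed at index 5. All elements to the left of the pivot are <= 21, and all elements to the right are > 21.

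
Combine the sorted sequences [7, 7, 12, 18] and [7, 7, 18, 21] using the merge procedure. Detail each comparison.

Merging process:

Compare 7 vs 7: take 7 from left. Merged: [7]
Compare 7 vs 7: take 7 from left. Merged: [7, 7]
Compare 12 vs 7: take 7 from right. Merged: [7, 7, 7]
Compare 12 vs 7: take 7 from right. Merged: [7, 7, 7, 7]
Compare 12 vs 18: take 12 from left. Merged: [7, 7, 7, 7, 12]
Compare 18 vs 18: take 18 from left. Merged: [7, 7, 7, 7, 12, 18]
Append remaining from right: [18, 21]. Merged: [7, 7, 7, 7, 12, 18, 18, 21]

Final merged array: [7, 7, 7, 7, 12, 18, 18, 21]
Total comparisons: 6

The merged array is [7, 7, 7, 7, 12, 18, 18, 21], requiring 6 comparisons. The merge step runs in O(n) time where n is the total number of elements.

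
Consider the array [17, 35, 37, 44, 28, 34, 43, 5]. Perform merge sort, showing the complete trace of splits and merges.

Merge sort trace:

Split: [17, 35, 37, 44, 28, 34, 43, 5] -> [17, 35, 37, 44] and [28, 34, 43, 5]
  Split: [17, 35, 37, 44] -> [17, 35] and [37, 44]
    Split: [17, 35] -> [17] and [35]
    Merge: [17] + [35] -> [17, 35]
    Split: [37, 44] -> [37] and [44]
    Merge: [37] + [44] -> [37, 44]
  Merge: [17, 35] + [37, 44] -> [17, 35, 37, 44]
  Split: [28, 34, 43, 5] -> [28, 34] and [43, 5]
    Split: [28, 34] -> [28] and [34]
    Merge: [28] + [34] -> [28, 34]
    Split: [43, 5] -> [43] and [5]
    Merge: [43] + [5] -> [5, 43]
  Merge: [28, 34] + [5, 43] -> [5, 28, 34, 43]
Merge: [17, 35, 37, 44] + [5, 28, 34, 43] -> [5, 17, 28, 34, 35, 37, 43, 44]

Final sorted array: [5, 17, 28, 34, 35, 37, 43, 44]

The merge sort proceeds by recursively splitting the array and merging sorted halves.
After all merges, the sorted array is [5, 17, 28, 34, 35, 37, 43, 44].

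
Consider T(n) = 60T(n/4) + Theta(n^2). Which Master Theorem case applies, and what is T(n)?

Master Theorem for T(n) = 60T(n/4) + O(n^2):

a = 60, b = 4, c = 2
log_b(a) = log_4(60) = 2.9534

Case 1: c = 2 < log_4(60) = 2.9534
T(n) = O(n^(log_4 60))

For T(n) = 60T(n/4) + O(n^2): log_4(60) = 2.9534. This is Case 1 of the Master Theorem (c < log_b(a), work dominated by leaves), giving O(n^(log_4 60)).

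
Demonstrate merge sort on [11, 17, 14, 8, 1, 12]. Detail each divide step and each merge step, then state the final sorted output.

Merge sort trace:

Split: [11, 17, 14, 8, 1, 12] -> [11, 17, 14] and [8, 1, 12]
  Split: [11, 17, 14] -> [11] and [17, 14]
    Split: [17, 14] -> [17] and [14]
    Merge: [17] + [14] -> [14, 17]
  Merge: [11] + [14, 17] -> [11, 14, 17]
  Split: [8, 1, 12] -> [8] and [1, 12]
    Split: [1, 12] -> [1] and [12]
    Merge: [1] + [12] -> [1, 12]
  Merge: [8] + [1, 12] -> [1, 8, 12]
Merge: [11, 14, 17] + [1, 8, 12] -> [1, 8, 11, 12, 14, 17]

Final sorted array: [1, 8, 11, 12, 14, 17]

The merge sort proceeds by recursively splitting the array and merging sorted halves.
After all merges, the sorted array is [1, 8, 11, 12, 14, 17].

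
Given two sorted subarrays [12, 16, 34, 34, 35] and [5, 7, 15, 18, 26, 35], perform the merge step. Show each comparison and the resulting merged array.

Merging process:

Compare 12 vs 5: take 5 from right. Merged: [5]
Compare 12 vs 7: take 7 from right. Merged: [5, 7]
Compare 12 vs 15: take 12 from left. Merged: [5, 7, 12]
Compare 16 vs 15: take 15 from right. Merged: [5, 7, 12, 15]
Compare 16 vs 18: take 16 from left. Merged: [5, 7, 12, 15, 16]
Compare 34 vs 18: take 18 from right. Merged: [5, 7, 12, 15, 16, 18]
Compare 34 vs 26: take 26 from right. Merged: [5, 7, 12, 15, 16, 18, 26]
Compare 34 vs 35: take 34 from left. Merged: [5, 7, 12, 15, 16, 18, 26, 34]
Compare 34 vs 35: take 34 from left. Merged: [5, 7, 12, 15, 16, 18, 26, 34, 34]
Compare 35 vs 35: take 35 from left. Merged: [5, 7, 12, 15, 16, 18, 26, 34, 34, 35]
Append remaining from right: [35]. Merged: [5, 7, 12, 15, 16, 18, 26, 34, 34, 35, 35]

Final merged array: [5, 7, 12, 15, 16, 18, 26, 34, 34, 35, 35]
Total comparisons: 10

The merged array is [5, 7, 12, 15, 16, 18, 26, 34, 34, 35, 35], requiring 10 comparisons. The merge step runs in O(n) time where n is the total number of elements.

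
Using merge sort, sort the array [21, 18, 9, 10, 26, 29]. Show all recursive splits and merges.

Merge sort trace:

Split: [21, 18, 9, 10, 26, 29] -> [21, 18, 9] and [10, 26, 29]
  Split: [21, 18, 9] -> [21] and [18, 9]
    Split: [18, 9] -> [18] and [9]
    Merge: [18] + [9] -> [9, 18]
  Merge: [21] + [9, 18] -> [9, 18, 21]
  Split: [10, 26, 29] -> [10] and [26, 29]
    Split: [26, 29] -> [26] and [29]
    Merge: [26] + [29] -> [26, 29]
  Merge: [10] + [26, 29] -> [10, 26, 29]
Merge: [9, 18, 21] + [10, 26, 29] -> [9, 10, 18, 21, 26, 29]

Final sorted array: [9, 10, 18, 21, 26, 29]

The merge sort proceeds by recursively splitting the array and merging sorted halves.
After all merges, the sorted array is [9, 10, 18, 21, 26, 29].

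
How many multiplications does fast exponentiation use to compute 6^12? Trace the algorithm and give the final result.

Computing 6^12 by squaring (build up from 6^1; each line after the first costs one multiplication):

6^1 = 6
6^2 = (6^1)^2 = 6^2 = 36
6^3 = 6 * 6^2 = 6 * 36 = 216
6^6 = (6^3)^2 = 216^2 = 46656
6^12 = (6^6)^2 = 46656^2 = 2176782336

Result: 2176782336
Multiplications needed: 4 (4 lines after 6^1)

6^12 = 2176782336. Using exponentiation by squaring, this requires 4 multiplications. The key idea: if the exponent is even, square the half-power; if odd, multiply by the base once.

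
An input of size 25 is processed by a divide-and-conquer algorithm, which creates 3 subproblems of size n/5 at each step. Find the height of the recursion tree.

For divide and conquer with division factor 5:

Problem sizes at each level:
Level 0: 25
Level 1: 5
Level 2: 1

The root is level 0 and the size-1 base case is level 2 (the tree spans levels 0 through 2, i.e. 3 levels counting the root), so the depth is the number of divisions: log_5(25) = 2

The recursion tree depth is log_5(25) = 2. At each level, the problem size is divided by 5, so it takes 2 divisions to reduce to a base case of size 1. The algorithm makes 3 recursive calls at each level.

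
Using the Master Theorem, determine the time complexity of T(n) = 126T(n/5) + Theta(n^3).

Master Theorem for T(n) = 126T(n/5) + O(n^3):

a = 126, b = 5, c = 3
log_b(a) = log_5(126) = 3.0050

Case 1: c = 3 < log_5(126) = 3.0050
T(n) = O(n^(log_5 126))

For T(n) = 126T(n/5) + O(n^3): log_5(126) = 3.0050. This is Case 1 of the Master Theorem (c < log_b(a), work dominated by leaves), giving O(n^(log_5 126)).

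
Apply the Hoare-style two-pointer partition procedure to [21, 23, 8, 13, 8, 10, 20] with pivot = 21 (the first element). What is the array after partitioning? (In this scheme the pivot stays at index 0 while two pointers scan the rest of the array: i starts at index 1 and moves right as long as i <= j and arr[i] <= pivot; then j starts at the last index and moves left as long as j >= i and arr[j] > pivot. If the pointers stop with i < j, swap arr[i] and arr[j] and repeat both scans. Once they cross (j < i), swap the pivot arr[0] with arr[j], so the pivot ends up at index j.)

Hoare-style two-pointer partition with pivot = 21:

Initial array: [21, 23, 8, 13, 8, 10, 20]

Pointers start at i = 1, j = 6.
i stops at index 1 (arr[1]=23 > 21), j stops at index 6 (arr[6]=20 <= 21): swap arr[1] and arr[6], array becomes [21, 20, 8, 13, 8, 10, 23]
i ends at 6, j ends at 5: the pointers have crossed (j < i), so scanning stops.

Swap pivot arr[0] with arr[5] to place pivot at position 5: [10, 20, 8, 13, 8, 21, 23]
Pivot position: 5

After partitioning with pivot 21, the array becomes [10, 20, 8, 13, 8, 21, 23]. The pivot is placed at index 5. All elements to the left of the pivot are <= 21, and all elements to the right are > 21.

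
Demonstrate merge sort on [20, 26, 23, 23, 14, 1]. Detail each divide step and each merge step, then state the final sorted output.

Merge sort trace:

Split: [20, 26, 23, 23, 14, 1] -> [20, 26, 23] and [23, 14, 1]
  Split: [20, 26, 23] -> [20] and [26, 23]
    Split: [26, 23] -> [26] and [23]
    Merge: [26] + [23] -> [23, 26]
  Merge: [20] + [23, 26] -> [20, 23, 26]
  Split: [23, 14, 1] -> [23] and [14, 1]
    Split: [14, 1] -> [14] and [1]
    Merge: [14] + [1] -> [1, 14]
  Merge: [23] + [1, 14] -> [1, 14, 23]
Merge: [20, 23, 26] + [1, 14, 23] -> [1, 14, 20, 23, 23, 26]

Final sorted array: [1, 14, 20, 23, 23, 26]

The merge sort proceeds by recursively splitting the array and merging sorted halves.
After all merges, the sorted array is [1, 14, 20, 23, 23, 26].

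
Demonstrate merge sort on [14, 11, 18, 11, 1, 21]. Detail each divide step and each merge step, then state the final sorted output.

Merge sort trace:

Split: [14, 11, 18, 11, 1, 21] -> [14, 11, 18] and [11, 1, 21]
  Split: [14, 11, 18] -> [14] and [11, 18]
    Split: [11, 18] -> [11] and [18]
    Merge: [11] + [18] -> [11, 18]
  Merge: [14] + [11, 18] -> [11, 14, 18]
  Split: [11, 1, 21] -> [11] and [1, 21]
    Split: [1, 21] -> [1] and [21]
    Merge: [1] + [21] -> [1, 21]
  Merge: [11] + [1, 21] -> [1, 11, 21]
Merge: [11, 14, 18] + [1, 11, 21] -> [1, 11, 11, 14, 18, 21]

Final sorted array: [1, 11, 11, 14, 18, 21]

The merge sort proceeds by recursively splitting the array and merging sorted halves.
After all merges, the sorted array is [1, 11, 11, 14, 18, 21].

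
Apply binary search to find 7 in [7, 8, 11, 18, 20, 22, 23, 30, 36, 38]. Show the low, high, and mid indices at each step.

Binary search for 7 in [7, 8, 11, 18, 20, 22, 23, 30, 36, 38]:

lo=0, hi=9, mid=4, arr[mid]=20 -> 20 > 7, search left half
lo=0, hi=3, mid=1, arr[mid]=8 -> 8 > 7, search left half
lo=0, hi=0, mid=0, arr[mid]=7 -> Found target at index 0!

Binary search finds 7 at index 0 after 3 comparisons. The search repeatedly halves the search space by comparing with the middle element.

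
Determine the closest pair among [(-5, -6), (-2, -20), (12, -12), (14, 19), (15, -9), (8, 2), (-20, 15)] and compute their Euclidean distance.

Computing all pairwise distances among 7 points:

d((-5, -6), (-2, -20)) = 14.3178
d((-5, -6), (12, -12)) = 18.0278
d((-5, -6), (14, 19)) = 31.4006
d((-5, -6), (15, -9)) = 20.2237
d((-5, -6), (8, 2)) = 15.2643
d((-5, -6), (-20, 15)) = 25.807
d((-2, -20), (12, -12)) = 16.1245
d((-2, -20), (14, 19)) = 42.1545
d((-2, -20), (15, -9)) = 20.2485
d((-2, -20), (8, 2)) = 24.1661
d((-2, -20), (-20, 15)) = 39.3573
d((12, -12), (14, 19)) = 31.0644
d((12, -12), (15, -9)) = 4.2426 <-- minimum
d((12, -12), (8, 2)) = 14.5602
d((12, -12), (-20, 15)) = 41.8688
d((14, 19), (15, -9)) = 28.0179
d((14, 19), (8, 2)) = 18.0278
d((14, 19), (-20, 15)) = 34.2345
d((15, -9), (8, 2)) = 13.0384
d((15, -9), (-20, 15)) = 42.4382
d((8, 2), (-20, 15)) = 30.8707

Closest pair: (12, -12) and (15, -9) with distance 4.2426

The closest pair is (12, -12) and (15, -9) with Euclidean distance 4.2426. For 7 points, brute-force pairwise comparison is shown above. For large n, the divide-and-conquer algorithm (sort by x, recurse on halves, check the dividing strip) achieves O(n log n).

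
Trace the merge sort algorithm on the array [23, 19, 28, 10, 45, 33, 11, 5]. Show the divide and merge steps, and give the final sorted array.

Merge sort trace:

Split: [23, 19, 28, 10, 45, 33, 11, 5] -> [23, 19, 28, 10] and [45, 33, 11, 5]
  Split: [23, 19, 28, 10] -> [23, 19] and [28, 10]
    Split: [23, 19] -> [23] and [19]
    Merge: [23] + [19] -> [19, 23]
    Split: [28, 10] -> [28] and [10]
    Merge: [28] + [10] -> [10, 28]
  Merge: [19, 23] + [10, 28] -> [10, 19, 23, 28]
  Split: [45, 33, 11, 5] -> [45, 33] and [11, 5]
    Split: [45, 33] -> [45] and [33]
    Merge: [45] + [33] -> [33, 45]
    Split: [11, 5] -> [11] and [5]
    Merge: [11] + [5] -> [5, 11]
  Merge: [33, 45] + [5, 11] -> [5, 11, 33, 45]
Merge: [10, 19, 23, 28] + [5, 11, 33, 45] -> [5, 10, 11, 19, 23, 28, 33, 45]

Final sorted array: [5, 10, 11, 19, 23, 28, 33, 45]

The merge sort proceeds by recursively splitting the array and merging sorted halves.
After all merges, the sorted array is [5, 10, 11, 19, 23, 28, 33, 45].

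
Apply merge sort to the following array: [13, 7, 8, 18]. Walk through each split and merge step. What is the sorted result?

Merge sort trace:

Split: [13, 7, 8, 18] -> [13, 7] and [8, 18]
  Split: [13, 7] -> [13] and [7]
  Merge: [13] + [7] -> [7, 13]
  Split: [8, 18] -> [8] and [18]
  Merge: [8] + [18] -> [8, 18]
Merge: [7, 13] + [8, 18] -> [7, 8, 13, 18]

Final sorted array: [7, 8, 13, 18]

The merge sort proceeds by recursively splitting the array and merging sorted halves.
After all merges, the sorted array is [7, 8, 13, 18].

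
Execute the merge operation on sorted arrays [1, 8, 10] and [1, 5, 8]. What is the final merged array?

Merging process:

Compare 1 vs 1: take 1 from left. Merged: [1]
Compare 8 vs 1: take 1 from right. Merged: [1, 1]
Compare 8 vs 5: take 5 from right. Merged: [1, 1, 5]
Compare 8 vs 8: take 8 from left. Merged: [1, 1, 5, 8]
Compare 10 vs 8: take 8 from right. Merged: [1, 1, 5, 8, 8]
Append remaining from left: [10]. Merged: [1, 1, 5, 8, 8, 10]

Final merged array: [1, 1, 5, 8, 8, 10]
Total comparisons: 5

The merged array is [1, 1, 5, 8, 8, 10], requiring 5 comparisons. The merge step runs in O(n) time where n is the total number of elements.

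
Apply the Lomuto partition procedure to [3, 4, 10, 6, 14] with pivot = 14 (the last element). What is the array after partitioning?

Lomuto partition with pivot = 14:

Initial array: [3, 4, 10, 6, 14]

arr[0]=3 <= 14: swap with position 0, array becomes [3, 4, 10, 6, 14]
arr[1]=4 <= 14: swap with position 1, array becomes [3, 4, 10, 6, 14]
arr[2]=10 <= 14: swap with position 2, array becomes [3, 4, 10, 6, 14]
arr[3]=6 <= 14: swap with position 3, array becomes [3, 4, 10, 6, 14]

Place pivot at position 4: [3, 4, 10, 6, 14]
Pivot position: 4

After partitioning with pivot 14, the array becomes [3, 4, 10, 6, 14]. The pivot is placed at index 4. All elements to the left of the pivot are <= 14, and all elements to the right are > 14.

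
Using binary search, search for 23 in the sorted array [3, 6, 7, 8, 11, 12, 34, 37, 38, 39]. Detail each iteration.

Binary search for 23 in [3, 6, 7, 8, 11, 12, 34, 37, 38, 39]:

lo=0, hi=9, mid=4, arr[mid]=11 -> 11 < 23, search right half
lo=5, hi=9, mid=7, arr[mid]=37 -> 37 > 23, search left half
lo=5, hi=6, mid=5, arr[mid]=12 -> 12 < 23, search right half
lo=6, hi=6, mid=6, arr[mid]=34 -> 34 > 23, search left half
lo=6 > hi=5, target 23 not found

Binary search determines that 23 is not in the array after 4 comparisons. The search space was exhausted without finding the target.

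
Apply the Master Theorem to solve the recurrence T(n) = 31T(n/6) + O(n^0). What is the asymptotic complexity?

Master Theorem for T(n) = 31T(n/6) + O(n^0):

a = 31, b = 6, c = 0
log_b(a) = log_6(31) = 1.9165

Case 1: c = 0 < log_6(31) = 1.9165
T(n) = O(n^(log_6 31))

For T(n) = 31T(n/6) + O(n^0): log_6(31) = 1.9165. This is Case 1 of the Master Theorem (c < log_b(a), work dominated by leaves), giving O(n^(log_6 31)).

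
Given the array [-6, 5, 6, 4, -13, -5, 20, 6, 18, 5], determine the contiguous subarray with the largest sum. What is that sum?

Using Kadane's algorithm on [-6, 5, 6, 4, -13, -5, 20, 6, 18, 5]:

Scanning through the array:
Position 1 (value 5): max_ending_here = 5, max_so_far = 5
Position 2 (value 6): max_ending_here = 11, max_so_far = 11
Position 3 (value 4): max_ending_here = 15, max_so_far = 15
Position 4 (value -13): max_ending_here = 2, max_so_far = 15
Position 5 (value -5): max_ending_here = -3, max_so_far = 15
Position 6 (value 20): max_ending_here = 20, max_so_far = 20
Position 7 (value 6): max_ending_here = 26, max_so_far = 26
Position 8 (value 18): max_ending_here = 44, max_so_far = 44
Position 9 (value 5): max_ending_here = 49, max_so_far = 49

Maximum subarray: [20, 6, 18, 5]
Maximum sum: 49

The maximum subarray is [20, 6, 18, 5] with sum 49. This subarray runs from index 6 to index 9.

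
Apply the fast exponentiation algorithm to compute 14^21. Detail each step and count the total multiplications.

Computing 14^21 by squaring (build up from 14^1; each line after the first costs one multiplication):

14^1 = 14
14^2 = (14^1)^2 = 14^2 = 196
14^4 = (14^2)^2 = 196^2 = 38416
14^5 = 14 * 14^4 = 14 * 38416 = 537824
14^10 = (14^5)^2 = 537824^2 = 289254654976
14^20 = (14^10)^2 = 289254654976^2 = 83668255425284801560576
14^21 = 14 * 14^20 = 14 * 83668255425284801560576 = 1171355575953987221848064

Result: 1171355575953987221848064
Multiplications needed: 6 (6 lines after 14^1)

14^21 = 1171355575953987221848064. Using exponentiation by squaring, this requires 6 multiplications. The key idea: if the exponent is even, square the half-power; if odd, multiply by the base once.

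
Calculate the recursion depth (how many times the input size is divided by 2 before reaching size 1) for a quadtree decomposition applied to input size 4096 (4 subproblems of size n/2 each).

For divide and conquer with division factor 2:

Problem sizes at each level:
Level 0: 4096
Level 1: 2048
Level 2: 1024
Level 3: 512
Level 4: 256
Level 5: 128
Level 6: 64
Level 7: 32
Level 8: 16
Level 9: 8
Level 10: 4
Level 11: 2
Level 12: 1

The root is level 0 and the size-1 base case is level 12 (the tree spans levels 0 through 12, i.e. 13 levels counting the root), so the depth is the number of divisions: log_2(4096) = 12

The recursion tree depth is log_2(4096) = 12. At each level, the problem size is divided by 2, so it takes 12 divisions to reduce to a base case of size 1. The algorithm makes 4 recursive calls at each level.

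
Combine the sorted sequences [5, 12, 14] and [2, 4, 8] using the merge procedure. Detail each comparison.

Merging process:

Compare 5 vs 2: take 2 from right. Merged: [2]
Compare 5 vs 4: take 4 from right. Merged: [2, 4]
Compare 5 vs 8: take 5 from left. Merged: [2, 4, 5]
Compare 12 vs 8: take 8 from right. Merged: [2, 4, 5, 8]
Append remaining from left: [12, 14]. Merged: [2, 4, 5, 8, 12, 14]

Final merged array: [2, 4, 5, 8, 12, 14]
Total comparisons: 4

The merged array is [2, 4, 5, 8, 12, 14], requiring 4 comparisons. The merge step runs in O(n) time where n is the total number of elements.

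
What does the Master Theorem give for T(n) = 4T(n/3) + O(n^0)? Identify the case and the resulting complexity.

Master Theorem for T(n) = 4T(n/3) + O(n^0):

a = 4, b = 3, c = 0
log_b(a) = log_3(4) = 1.2619

Case 1: c = 0 < log_3(4) = 1.2619
T(n) = O(n^(log_3 4))

For T(n) = 4T(n/3) + O(n^0): log_3(4) = 1.2619. This is Case 1 of the Master Theorem (c < log_b(a), work dominated by leaves), giving O(n^(log_3 4)).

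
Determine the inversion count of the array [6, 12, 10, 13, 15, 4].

Finding inversions in [6, 12, 10, 13, 15, 4]:

(0, 5): arr[0]=6 > arr[5]=4
(1, 2): arr[1]=12 > arr[2]=10
(1, 5): arr[1]=12 > arr[5]=4
(2, 5): arr[2]=10 > arr[5]=4
(3, 5): arr[3]=13 > arr[5]=4
(4, 5): arr[4]=15 > arr[5]=4

Total inversions: 6

The array has 6 inversion(s): (0,5), (1,2), (1,5), (2,5), (3,5), (4,5). Each pair (i,j) satisfies i < j and arr[i] > arr[j].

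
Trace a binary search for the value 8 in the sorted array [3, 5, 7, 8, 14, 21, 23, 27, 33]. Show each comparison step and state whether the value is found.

Binary search for 8 in [3, 5, 7, 8, 14, 21, 23, 27, 33]:

lo=0, hi=8, mid=4, arr[mid]=14 -> 14 > 8, search left half
lo=0, hi=3, mid=1, arr[mid]=5 -> 5 < 8, search right half
lo=2, hi=3, mid=2, arr[mid]=7 -> 7 < 8, search right half
lo=3, hi=3, mid=3, arr[mid]=8 -> Found target at index 3!

Binary search finds 8 at index 3 after 4 comparisons. The search repeatedly halves the search space by comparing with the middle element.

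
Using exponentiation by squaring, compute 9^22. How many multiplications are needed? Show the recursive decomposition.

Computing 9^22 by squaring (build up from 9^1; each line after the first costs one multiplication):

9^1 = 9
9^2 = (9^1)^2 = 9^2 = 81
9^4 = (9^2)^2 = 81^2 = 6561
9^5 = 9 * 9^4 = 9 * 6561 = 59049
9^10 = (9^5)^2 = 59049^2 = 3486784401
9^11 = 9 * 9^10 = 9 * 3486784401 = 31381059609
9^22 = (9^11)^2 = 31381059609^2 = 984770902183611232881

Result: 984770902183611232881
Multiplications needed: 6 (6 lines after 9^1)

9^22 = 984770902183611232881. Using exponentiation by squaring, this requires 6 multiplications. The key idea: if the exponent is even, square the half-power; if odd, multiply by the base once.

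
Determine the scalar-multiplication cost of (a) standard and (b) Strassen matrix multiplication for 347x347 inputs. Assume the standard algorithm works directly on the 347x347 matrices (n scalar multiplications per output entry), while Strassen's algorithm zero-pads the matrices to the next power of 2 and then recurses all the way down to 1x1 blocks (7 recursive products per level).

Matrix multiplication for 347x347 matrices:

Strassen's algorithm requires power-of-2 dimensions. Pad 347x347 to 512x512 (next power of 2).

Standard algorithm: 347^3 = 41781923 multiplications
Strassen's algorithm: 7^(log2(512)) = 7^9 = 40353607 multiplications
Savings: 41781923 - 40353607 = 1428316 multiplications

Standard: 41781923 multiplications (347^3). Strassen: 40353607 multiplications (7^9, after padding to 512x512). Strassen reduces 8 recursive multiplications to 7 at each level.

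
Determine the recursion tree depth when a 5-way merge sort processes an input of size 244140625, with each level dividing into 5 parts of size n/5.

For divide and conquer with division factor 5:

Problem sizes at each level:
Level 0: 244140625
Level 1: 48828125
Level 2: 9765625
Level 3: 1953125
Level 4: 390625
Level 5: 78125
Level 6: 15625
Level 7: 3125
Level 8: 625
Level 9: 125
Level 10: 25
Level 11: 5
Level 12: 1

The root is level 0 and the size-1 base case is level 12 (the tree spans levels 0 through 12, i.e. 13 levels counting the root), so the depth is the number of divisions: log_5(244140625) = 12

The recursion tree depth is log_5(244140625) = 12. At each level, the problem size is divided by 5, so it takes 12 divisions to reduce to a base case of size 1. The algorithm makes 5 recursive calls at each level.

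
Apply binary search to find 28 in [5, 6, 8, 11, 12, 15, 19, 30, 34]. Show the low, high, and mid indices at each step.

Binary search for 28 in [5, 6, 8, 11, 12, 15, 19, 30, 34]:

lo=0, hi=8, mid=4, arr[mid]=12 -> 12 < 28, search right half
lo=5, hi=8, mid=6, arr[mid]=19 -> 19 < 28, search right half
lo=7, hi=8, mid=7, arr[mid]=30 -> 30 > 28, search left half
lo=7 > hi=6, target 28 not found

Binary search determines that 28 is not in the array after 3 comparisons. The search space was exhausted without finding the target.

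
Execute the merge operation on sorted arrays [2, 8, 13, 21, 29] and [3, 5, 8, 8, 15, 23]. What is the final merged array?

Merging process:

Compare 2 vs 3: take 2 from left. Merged: [2]
Compare 8 vs 3: take 3 from right. Merged: [2, 3]
Compare 8 vs 5: take 5 from right. Merged: [2, 3, 5]
Compare 8 vs 8: take 8 from left. Merged: [2, 3, 5, 8]
Compare 13 vs 8: take 8 from right. Merged: [2, 3, 5, 8, 8]
Compare 13 vs 8: take 8 from right. Merged: [2, 3, 5, 8, 8, 8]
Compare 13 vs 15: take 13 from left. Merged: [2, 3, 5, 8, 8, 8, 13]
Compare 21 vs 15: take 15 from right. Merged: [2, 3, 5, 8, 8, 8, 13, 15]
Compare 21 vs 23: take 21 from left. Merged: [2, 3, 5, 8, 8, 8, 13, 15, 21]
Compare 29 vs 23: take 23 from right. Merged: [2, 3, 5, 8, 8, 8, 13, 15, 21, 23]
Append remaining from left: [29]. Merged: [2, 3, 5, 8, 8, 8, 13, 15, 21, 23, 29]

Final merged array: [2, 3, 5, 8, 8, 8, 13, 15, 21, 23, 29]
Total comparisons: 10

The merged array is [2, 3, 5, 8, 8, 8, 13, 15, 21, 23, 29], requiring 10 comparisons. The merge step runs in O(n) time where n is the total number of elements.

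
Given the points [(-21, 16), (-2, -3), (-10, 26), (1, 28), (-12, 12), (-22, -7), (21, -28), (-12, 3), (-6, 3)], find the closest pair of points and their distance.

Computing all pairwise distances among 9 points:

d((-21, 16), (-2, -3)) = 26.8701
d((-21, 16), (-10, 26)) = 14.8661
d((-21, 16), (1, 28)) = 25.0599
d((-21, 16), (-12, 12)) = 9.8489
d((-21, 16), (-22, -7)) = 23.0217
d((-21, 16), (21, -28)) = 60.8276
d((-21, 16), (-12, 3)) = 15.8114
d((-21, 16), (-6, 3)) = 19.8494
d((-2, -3), (-10, 26)) = 30.0832
d((-2, -3), (1, 28)) = 31.1448
d((-2, -3), (-12, 12)) = 18.0278
d((-2, -3), (-22, -7)) = 20.3961
d((-2, -3), (21, -28)) = 33.9706
d((-2, -3), (-12, 3)) = 11.6619
d((-2, -3), (-6, 3)) = 7.2111
d((-10, 26), (1, 28)) = 11.1803
d((-10, 26), (-12, 12)) = 14.1421
d((-10, 26), (-22, -7)) = 35.1141
d((-10, 26), (21, -28)) = 62.2656
d((-10, 26), (-12, 3)) = 23.0868
d((-10, 26), (-6, 3)) = 23.3452
d((1, 28), (-12, 12)) = 20.6155
d((1, 28), (-22, -7)) = 41.8808
d((1, 28), (21, -28)) = 59.4643
d((1, 28), (-12, 3)) = 28.178
d((1, 28), (-6, 3)) = 25.9615
d((-12, 12), (-22, -7)) = 21.4709
d((-12, 12), (21, -28)) = 51.8556
d((-12, 12), (-12, 3)) = 9.0
d((-12, 12), (-6, 3)) = 10.8167
d((-22, -7), (21, -28)) = 47.8539
d((-22, -7), (-12, 3)) = 14.1421
d((-22, -7), (-6, 3)) = 18.868
d((21, -28), (-12, 3)) = 45.2769
d((21, -28), (-6, 3)) = 41.1096
d((-12, 3), (-6, 3)) = 6.0 <-- minimum

Closest pair: (-12, 3) and (-6, 3) with distance 6.0

The closest pair is (-12, 3) and (-6, 3) with Euclidean distance 6.0. For 9 points, brute-force pairwise comparison is shown above. For large n, the divide-and-conquer algorithm (sort by x, recurse on halves, check the dividing strip) achieves O(n log n).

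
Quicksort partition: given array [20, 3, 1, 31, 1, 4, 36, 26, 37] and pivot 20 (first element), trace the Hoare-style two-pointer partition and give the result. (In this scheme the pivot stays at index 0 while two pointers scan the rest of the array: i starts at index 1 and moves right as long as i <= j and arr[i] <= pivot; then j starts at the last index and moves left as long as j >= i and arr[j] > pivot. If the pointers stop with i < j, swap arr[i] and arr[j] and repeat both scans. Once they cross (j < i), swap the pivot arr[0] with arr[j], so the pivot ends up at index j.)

Hoare-style two-pointer partition with pivot = 20:

Initial array: [20, 3, 1, 31, 1, 4, 36, 26, 37]

Pointers start at i = 1, j = 8.
i stops at index 3 (arr[3]=31 > 20), j stops at index 5 (arr[5]=4 <= 20): swap arr[3] and arr[5], array becomes [20, 3, 1, 4, 1, 31, 36, 26, 37]
i ends at 5, j ends at 4: the pointers have crossed (j < i), so scanning stops.

Swap pivot arr[0] with arr[4] to place pivot at position 4: [1, 3, 1, 4, 20, 31, 36, 26, 37]
Pivot position: 4

After partitioning with pivot 20, the array becomes [1, 3, 1, 4, 20, 31, 36, 26, 37]. The pivot is placed at index 4. All elements to the left of the pivot are <= 20, and all elements to the right are > 20.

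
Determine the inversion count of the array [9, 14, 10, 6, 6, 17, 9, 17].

Finding inversions in [9, 14, 10, 6, 6, 17, 9, 17]:

(0, 3): arr[0]=9 > arr[3]=6
(0, 4): arr[0]=9 > arr[4]=6
(1, 2): arr[1]=14 > arr[2]=10
(1, 3): arr[1]=14 > arr[3]=6
(1, 4): arr[1]=14 > arr[4]=6
(1, 6): arr[1]=14 > arr[6]=9
(2, 3): arr[2]=10 > arr[3]=6
(2, 4): arr[2]=10 > arr[4]=6
(2, 6): arr[2]=10 > arr[6]=9
(5, 6): arr[5]=17 > arr[6]=9

Total inversions: 10

The array has 10 inversion(s): (0,3), (0,4), (1,2), (1,3), (1,4), (1,6), (2,3), (2,4), (2,6), (5,6). Each pair (i,j) satisfies i < j and arr[i] > arr[j].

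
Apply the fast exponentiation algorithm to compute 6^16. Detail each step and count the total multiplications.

Computing 6^16 by squaring (build up from 6^1; each line after the first costs one multiplication):

6^1 = 6
6^2 = (6^1)^2 = 6^2 = 36
6^4 = (6^2)^2 = 36^2 = 1296
6^8 = (6^4)^2 = 1296^2 = 1679616
6^16 = (6^8)^2 = 1679616^2 = 2821109907456

Result: 2821109907456
Multiplications needed: 4 (4 lines after 6^1)

6^16 = 2821109907456. Using exponentiation by squaring, this requires 4 multiplications. The key idea: if the exponent is even, square the half-power; if odd, multiply by the base once.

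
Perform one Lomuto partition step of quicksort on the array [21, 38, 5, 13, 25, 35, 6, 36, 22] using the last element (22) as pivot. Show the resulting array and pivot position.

Lomuto partition with pivot = 22:

Initial array: [21, 38, 5, 13, 25, 35, 6, 36, 22]

arr[0]=21 <= 22: swap with position 0, array becomes [21, 38, 5, 13, 25, 35, 6, 36, 22]
arr[1]=38 > 22: no swap
arr[2]=5 <= 22: swap with position 1, array becomes [21, 5, 38, 13, 25, 35, 6, 36, 22]
arr[3]=13 <= 22: swap with position 2, array becomes [21, 5, 13, 38, 25, 35, 6, 36, 22]
arr[4]=25 > 22: no swap
arr[5]=35 > 22: no swap
arr[6]=6 <= 22: swap with position 3, array becomes [21, 5, 13, 6, 25, 35, 38, 36, 22]
arr[7]=36 > 22: no swap

Place pivot at position 4: [21, 5, 13, 6, 22, 35, 38, 36, 25]
Pivot position: 4

After partitioning with pivot 22, the array becomes [21, 5, 13, 6, 22, 35, 38, 36, 25]. The pivot is placed at index 4. All elements to the left of the pivot are <= 22, and all elements to the right are > 22.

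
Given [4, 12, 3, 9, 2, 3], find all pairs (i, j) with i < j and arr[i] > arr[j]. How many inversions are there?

Finding inversions in [4, 12, 3, 9, 2, 3]:

(0, 2): arr[0]=4 > arr[2]=3
(0, 4): arr[0]=4 > arr[4]=2
(0, 5): arr[0]=4 > arr[5]=3
(1, 2): arr[1]=12 > arr[2]=3
(1, 3): arr[1]=12 > arr[3]=9
(1, 4): arr[1]=12 > arr[4]=2
(1, 5): arr[1]=12 > arr[5]=3
(2, 4): arr[2]=3 > arr[4]=2
(3, 4): arr[3]=9 > arr[4]=2
(3, 5): arr[3]=9 > arr[5]=3

Total inversions: 10

The array has 10 inversion(s): (0,2), (0,4), (0,5), (1,2), (1,3), (1,4), (1,5), (2,4), (3,4), (3,5). Each pair (i,j) satisfies i < j and arr[i] > arr[j].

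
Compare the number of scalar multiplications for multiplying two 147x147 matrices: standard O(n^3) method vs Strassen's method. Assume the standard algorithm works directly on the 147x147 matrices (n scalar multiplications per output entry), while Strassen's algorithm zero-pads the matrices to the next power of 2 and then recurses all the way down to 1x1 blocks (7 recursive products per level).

Matrix multiplication for 147x147 matrices:

Strassen's algorithm requires power-of-2 dimensions. Pad 147x147 to 256x256 (next power of 2).

Standard algorithm: 147^3 = 3176523 multiplications
Strassen's algorithm: 7^(log2(256)) = 7^8 = 5764801 multiplications
Difference: 3176523 - 5764801 = -2588278 (Strassen uses MORE here due to padding overhead — for small or just-over-power-of-2 n, padding can outweigh the per-level savings)

Standard: 3176523 multiplications (147^3). Strassen: 5764801 multiplications (7^8, after padding to 256x256). Strassen reduces 8 recursive multiplications to 7 at each level.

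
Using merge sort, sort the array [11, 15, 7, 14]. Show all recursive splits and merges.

Merge sort trace:

Split: [11, 15, 7, 14] -> [11, 15] and [7, 14]
  Split: [11, 15] -> [11] and [15]
  Merge: [11] + [15] -> [11, 15]
  Split: [7, 14] -> [7] and [14]
  Merge: [7] + [14] -> [7, 14]
Merge: [11, 15] + [7, 14] -> [7, 11, 14, 15]

Final sorted array: [7, 11, 14, 15]

The merge sort proceeds by recursively splitting the array and merging sorted halves.
After all merges, the sorted array is [7, 11, 14, 15].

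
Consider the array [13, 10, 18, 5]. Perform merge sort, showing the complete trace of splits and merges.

Merge sort trace:

Split: [13, 10, 18, 5] -> [13, 10] and [18, 5]
  Split: [13, 10] -> [13] and [10]
  Merge: [13] + [10] -> [10, 13]
  Split: [18, 5] -> [18] and [5]
  Merge: [18] + [5] -> [5, 18]
Merge: [10, 13] + [5, 18] -> [5, 10, 13, 18]

Final sorted array: [5, 10, 13, 18]

The merge sort proceeds by recursively splitting the array and merging sorted halves.
After all merges, the sorted array is [5, 10, 13, 18].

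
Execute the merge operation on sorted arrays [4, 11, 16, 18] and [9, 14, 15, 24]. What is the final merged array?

Merging process:

Compare 4 vs 9: take 4 from left. Merged: [4]
Compare 11 vs 9: take 9 from right. Merged: [4, 9]
Compare 11 vs 14: take 11 from left. Merged: [4, 9, 11]
Compare 16 vs 14: take 14 from right. Merged: [4, 9, 11, 14]
Compare 16 vs 15: take 15 from right. Merged: [4, 9, 11, 14, 15]
Compare 16 vs 24: take 16 from left. Merged: [4, 9, 11, 14, 15, 16]
Compare 18 vs 24: take 18 from left. Merged: [4, 9, 11, 14, 15, 16, 18]
Append remaining from right: [24]. Merged: [4, 9, 11, 14, 15, 16, 18, 24]

Final merged array: [4, 9, 11, 14, 15, 16, 18, 24]
Total comparisons: 7

The merged array is [4, 9, 11, 14, 15, 16, 18, 24], requiring 7 comparisons. The merge step runs in O(n) time where n is the total number of elements.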